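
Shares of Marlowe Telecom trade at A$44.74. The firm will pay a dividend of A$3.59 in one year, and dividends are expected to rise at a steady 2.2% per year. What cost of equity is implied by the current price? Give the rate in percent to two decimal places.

10.22%

Rearranging the constant-growth DDM: r = D₁/P₀ + g.
r = 3.5900 / 44.74 + 0.022 = 0.08024 + 0.022 = 0.10224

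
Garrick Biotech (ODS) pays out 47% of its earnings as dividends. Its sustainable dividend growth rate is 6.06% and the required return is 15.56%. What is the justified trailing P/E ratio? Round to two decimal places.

5.25

Justified trailing P/E = b(1+g)/(r−g) = 0.47×(1+0.0606)/(0.1556−0.0606) = 5.2472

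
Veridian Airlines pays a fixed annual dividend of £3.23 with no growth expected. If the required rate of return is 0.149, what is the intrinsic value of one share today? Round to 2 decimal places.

Zero-growth DDM (perpetuity): P₀ = D/r = 3.23 / 0.149 = 21.6779

£21.68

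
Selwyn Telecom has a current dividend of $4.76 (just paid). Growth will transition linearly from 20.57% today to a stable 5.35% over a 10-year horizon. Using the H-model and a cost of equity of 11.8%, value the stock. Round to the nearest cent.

$133.91

H-model: P₀ = D₀[(1+g_L) + H(g_S−g_L)]/(r−g_L), with H = 10/2 = 5.
P₀ = 4.76 × [(1+0.0535) + 5×(0.2057−0.0535)] / (0.118−0.0535)
   = 4.76 × 1.8145 / 0.0645 = 133.9073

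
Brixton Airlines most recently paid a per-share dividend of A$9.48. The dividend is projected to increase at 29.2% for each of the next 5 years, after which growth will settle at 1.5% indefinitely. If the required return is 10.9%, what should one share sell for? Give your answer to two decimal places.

Two-stage DDM. Project D₁…D_5 at 0.292, terminal growth 0.015, discount at r = 0.109.
D_1 = 12.2482
D_2 = 15.8246
D_3 = 20.4454
D_4 = 26.4155
D_5 = 34.1288
Terminal value at t=5: TV = D_6/(r−g) = 34.6407/(0.109−0.015) = 368.5183
P₀ = 12.2482/(1+0.109)^1 + 15.8246/(1+0.109)^2 + 20.4454/(1+0.109)^3 + 26.4155/(1+0.109)^4 + 34.1288/(1+0.109)^5 + 368.5183/(1+0.109)^5 = 296.3954

A$296.40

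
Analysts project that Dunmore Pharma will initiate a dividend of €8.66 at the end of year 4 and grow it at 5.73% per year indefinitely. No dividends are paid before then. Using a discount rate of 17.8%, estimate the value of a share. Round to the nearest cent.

€43.89

Deferred-dividend DDM. At t=3 the remaining stream is a growing perpetuity with first payment D_4 = 8.66.
V_3 = D_4/(r−g) = 8.66/(0.178−0.0573) = 71.7481
P₀ = V_3/(1+r)^3 = 71.7481/(1+0.178)^3 = 43.8909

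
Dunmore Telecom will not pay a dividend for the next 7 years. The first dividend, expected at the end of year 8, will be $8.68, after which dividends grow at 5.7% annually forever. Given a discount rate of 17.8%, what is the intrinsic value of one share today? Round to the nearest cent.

$22.79

Deferred-dividend DDM. At t=7 the remaining stream is a growing perpetuity with first payment D_8 = 8.68.
V_7 = D_8/(r−g) = 8.68/(0.178−0.057) = 71.7355
P₀ = V_7/(1+r)^7 = 71.7355/(1+0.178)^7 = 22.7886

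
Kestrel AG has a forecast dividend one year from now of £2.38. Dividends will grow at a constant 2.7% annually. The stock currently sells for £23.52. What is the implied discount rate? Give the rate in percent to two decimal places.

12.82%

Rearranging the constant-growth DDM: r = D₁/P₀ + g.
r = 2.3800 / 23.52 + 0.027 = 0.10119 + 0.027 = 0.12819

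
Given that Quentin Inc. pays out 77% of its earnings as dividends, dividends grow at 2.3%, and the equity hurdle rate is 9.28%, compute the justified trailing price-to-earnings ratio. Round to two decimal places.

Justified trailing P/E = b(1+g)/(r−g) = 0.77×(1+0.023)/(0.0928−0.023) = 11.2852

11.29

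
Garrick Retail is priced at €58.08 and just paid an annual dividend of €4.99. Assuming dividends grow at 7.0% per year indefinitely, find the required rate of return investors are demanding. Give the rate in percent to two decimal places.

Rearranging the constant-growth DDM: r = D₁/P₀ + g.
D₁ = 4.99 × (1 + 0.07) = 5.3393.
r = 5.3393 / 58.08 + 0.07 = 0.09193 + 0.07 = 0.16193

16.19%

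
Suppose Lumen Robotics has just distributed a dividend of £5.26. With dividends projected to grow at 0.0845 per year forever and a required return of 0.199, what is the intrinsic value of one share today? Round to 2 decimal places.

£49.82

Gordon growth model: P₀ = D₁/(r − g). D₁ = 5.26 × (1 + 0.0845) = 5.7045.
P₀ = 5.7045 / (0.199 − 0.0845) = 5.7045 / 0.1145 = 49.8207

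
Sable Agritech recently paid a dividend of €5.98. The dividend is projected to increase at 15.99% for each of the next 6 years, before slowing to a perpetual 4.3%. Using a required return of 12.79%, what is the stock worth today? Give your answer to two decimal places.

Two-stage DDM. Project D₁…D_6 at 0.1599, terminal growth 0.043, discount at r = 0.1279.
D_1 = 6.9362
D_2 = 8.0453
D_3 = 9.3317
D_4 = 10.8239
D_5 = 12.5546
D_6 = 14.5621
Terminal value at t=6: TV = D_7/(r−g) = 15.1883/(0.1279−0.043) = 178.8962
P₀ = 6.9362/(1+0.1279)^1 + 8.0453/(1+0.1279)^2 + 9.3317/(1+0.1279)^3 + 10.8239/(1+0.1279)^4 + 12.5546/(1+0.1279)^5 + 14.5621/(1+0.1279)^6 + 178.8962/(1+0.1279)^6 = 126.5077

€126.51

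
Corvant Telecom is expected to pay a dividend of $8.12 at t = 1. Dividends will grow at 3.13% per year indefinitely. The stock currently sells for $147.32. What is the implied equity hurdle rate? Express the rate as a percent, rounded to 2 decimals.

Rearranging the constant-growth DDM: r = D₁/P₀ + g.
r = 8.1200 / 147.32 + 0.0313 = 0.05512 + 0.0313 = 0.08642

8.64%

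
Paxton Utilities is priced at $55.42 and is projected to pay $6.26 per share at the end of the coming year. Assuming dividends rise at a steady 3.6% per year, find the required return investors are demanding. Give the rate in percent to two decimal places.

14.90%

Rearranging the constant-growth DDM: r = D₁/P₀ + g.
r = 6.2600 / 55.42 + 0.036 = 0.11296 + 0.036 = 0.14896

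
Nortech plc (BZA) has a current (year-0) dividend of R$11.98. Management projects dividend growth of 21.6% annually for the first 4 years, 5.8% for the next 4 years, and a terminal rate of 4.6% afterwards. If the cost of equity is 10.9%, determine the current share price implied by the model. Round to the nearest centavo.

Three-stage DDM. Project D₁…D_8; terminal Gordon value at t=8 with g = 0.046; discount at r = 0.109.
D_1 = 14.5677
D_2 = 17.7143
D_3 = 21.5406
D_4 = 26.1934
D_5 = 27.7126
D_6 = 29.3199
D_7 = 31.0205
D_8 = 32.8196
TV_8 = 34.3293/(0.109−0.046) = 544.9102
P₀ = Σ Dₜ/(1+r)ᵗ + TV_8/(1+r)^8 = 360.4720

R$360.47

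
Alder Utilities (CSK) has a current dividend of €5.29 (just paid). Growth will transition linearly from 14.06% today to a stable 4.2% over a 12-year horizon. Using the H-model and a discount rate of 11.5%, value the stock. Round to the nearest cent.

H-model: P₀ = D₀[(1+g_L) + H(g_S−g_L)]/(r−g_L), with H = 12/2 = 6.
P₀ = 5.29 × [(1+0.042) + 6×(0.1406−0.042)] / (0.115−0.042)
   = 5.29 × 1.6336 / 0.073 = 118.3801

€118.38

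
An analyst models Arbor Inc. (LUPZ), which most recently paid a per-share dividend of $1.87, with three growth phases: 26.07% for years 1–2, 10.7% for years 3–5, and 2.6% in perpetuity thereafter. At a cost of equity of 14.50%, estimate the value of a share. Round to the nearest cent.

$28.35

Three-stage DDM. Project D₁…D_5; terminal Gordon value at t=5 with g = 0.026; discount at r = 0.145.
D_1 = 2.3575
D_2 = 2.9721
D_3 = 3.2901
D_4 = 3.6422
D_5 = 4.0319
TV_5 = 4.1367/(0.145−0.026) = 34.7623
P₀ = Σ Dₜ/(1+r)ᵗ + TV_5/(1+r)^5 = 28.3492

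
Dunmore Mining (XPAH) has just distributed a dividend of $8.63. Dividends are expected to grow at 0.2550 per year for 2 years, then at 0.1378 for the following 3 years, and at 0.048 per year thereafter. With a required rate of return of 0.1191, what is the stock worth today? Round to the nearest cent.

$222.32

Three-stage DDM. Project D₁…D_5; terminal Gordon value at t=5 with g = 0.048; discount at r = 0.1191.
D_1 = 10.8307
D_2 = 13.5925
D_3 = 15.4655
D_4 = 17.5967
D_5 = 20.0215
TV_5 = 20.9825/(0.1191−0.048) = 295.1126
P₀ = Σ Dₜ/(1+r)ᵗ + TV_5/(1+r)^5 = 222.3206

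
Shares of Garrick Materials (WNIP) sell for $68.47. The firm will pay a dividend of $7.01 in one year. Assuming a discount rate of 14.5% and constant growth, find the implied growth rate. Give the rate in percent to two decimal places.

4.26%

From P₀ = D₁/(r − g), the implied growth is g = r − D₁/P₀.
g = 0.145 − 7.01/68.47 = 0.145 − 0.10238 = 0.04262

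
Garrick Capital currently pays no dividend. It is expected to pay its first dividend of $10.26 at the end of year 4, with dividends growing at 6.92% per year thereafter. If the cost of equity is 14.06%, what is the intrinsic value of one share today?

Deferred-dividend DDM. At t=3 the remaining stream is a growing perpetuity with first payment D_4 = 10.26.
V_3 = D_4/(r−g) = 10.26/(0.1406−0.0692) = 143.6975
P₀ = V_3/(1+r)^3 = 143.6975/(1+0.1406)^3 = 96.8387

$96.84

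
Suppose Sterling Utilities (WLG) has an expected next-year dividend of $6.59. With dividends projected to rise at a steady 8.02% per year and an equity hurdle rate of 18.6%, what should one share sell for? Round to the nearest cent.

Gordon growth model: P₀ = D₁/(r − g), with D₁ = 6.59 given directly.
P₀ = 6.5900 / (0.186 − 0.0802) = 6.5900 / 0.1058 = 62.2873

$62.29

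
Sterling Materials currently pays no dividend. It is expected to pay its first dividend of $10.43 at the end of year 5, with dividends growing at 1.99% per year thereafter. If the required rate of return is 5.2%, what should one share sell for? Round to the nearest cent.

Deferred-dividend DDM. At t=4 the remaining stream is a growing perpetuity with first payment D_5 = 10.43.
V_4 = D_5/(r−g) = 10.43/(0.052−0.0199) = 324.9221
P₀ = V_4/(1+r)^4 = 324.9221/(1+0.052)^4 = 265.2872

$265.29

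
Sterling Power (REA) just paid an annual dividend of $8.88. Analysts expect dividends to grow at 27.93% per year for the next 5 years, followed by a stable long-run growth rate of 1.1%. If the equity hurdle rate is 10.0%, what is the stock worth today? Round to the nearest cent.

Two-stage DDM. Project D₁…D_5 at 0.2793, terminal growth 0.011, discount at r = 0.1.
D_1 = 11.3602
D_2 = 14.5331
D_3 = 18.5922
D_4 = 23.7850
D_5 = 30.4281
Terminal value at t=5: TV = D_6/(r−g) = 30.7628/(0.1−0.011) = 345.6496
P₀ = 11.3602/(1+0.1)^1 + 14.5331/(1+0.1)^2 + 18.5922/(1+0.1)^3 + 23.7850/(1+0.1)^4 + 30.4281/(1+0.1)^5 + 345.6496/(1+0.1)^5 = 286.0670

$286.07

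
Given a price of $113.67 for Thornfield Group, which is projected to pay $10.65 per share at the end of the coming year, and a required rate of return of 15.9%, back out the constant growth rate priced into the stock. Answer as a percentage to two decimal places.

From P₀ = D₁/(r − g), the implied growth is g = r − D₁/P₀.
g = 0.159 − 10.65/113.67 = 0.159 − 0.09369 = 0.06531

6.53%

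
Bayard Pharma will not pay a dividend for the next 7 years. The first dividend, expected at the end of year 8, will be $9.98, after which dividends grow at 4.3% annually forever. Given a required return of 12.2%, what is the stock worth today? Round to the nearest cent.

Deferred-dividend DDM. At t=7 the remaining stream is a growing perpetuity with first payment D_8 = 9.98.
V_7 = D_8/(r−g) = 9.98/(0.122−0.043) = 126.3291
P₀ = V_7/(1+r)^7 = 126.3291/(1+0.122)^7 = 56.4356

$56.44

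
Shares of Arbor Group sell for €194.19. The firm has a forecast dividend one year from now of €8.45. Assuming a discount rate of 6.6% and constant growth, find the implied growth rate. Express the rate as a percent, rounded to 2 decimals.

From P₀ = D₁/(r − g), the implied growth is g = r − D₁/P₀.
g = 0.066 − 8.45/194.19 = 0.066 − 0.04351 = 0.02249

2.25%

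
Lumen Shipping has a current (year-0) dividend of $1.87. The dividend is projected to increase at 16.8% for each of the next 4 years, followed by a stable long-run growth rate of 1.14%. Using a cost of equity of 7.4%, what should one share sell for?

$51.53

Two-stage DDM. Project D₁…D_4 at 0.168, terminal growth 0.0114, discount at r = 0.074.
D_1 = 2.1842
D_2 = 2.5511
D_3 = 2.9797
D_4 = 3.4803
Terminal value at t=4: TV = D_5/(r−g) = 3.5199/(0.074−0.0114) = 56.2292
P₀ = 2.1842/(1+0.074)^1 + 2.5511/(1+0.074)^2 + 2.9797/(1+0.074)^3 + 3.4803/(1+0.074)^4 + 56.2292/(1+0.074)^4 = 51.5278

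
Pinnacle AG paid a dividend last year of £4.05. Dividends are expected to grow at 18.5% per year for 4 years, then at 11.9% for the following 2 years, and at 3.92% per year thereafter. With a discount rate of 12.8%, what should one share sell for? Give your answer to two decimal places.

£84.91

Three-stage DDM. Project D₁…D_6; terminal Gordon value at t=6 with g = 0.0392; discount at r = 0.128.
D_1 = 4.7992
D_2 = 5.6871
D_3 = 6.7392
D_4 = 7.9860
D_5 = 8.9363
D_6 = 9.9997
TV_6 = 10.3917/(0.128−0.0392) = 117.0240
P₀ = Σ Dₜ/(1+r)ᵗ + TV_6/(1+r)^6 = 84.9098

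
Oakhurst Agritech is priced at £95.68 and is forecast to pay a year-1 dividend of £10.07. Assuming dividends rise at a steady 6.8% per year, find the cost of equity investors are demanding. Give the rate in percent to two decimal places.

17.32%

Rearranging the constant-growth DDM: r = D₁/P₀ + g.
r = 10.0700 / 95.68 + 0.068 = 0.10525 + 0.068 = 0.17325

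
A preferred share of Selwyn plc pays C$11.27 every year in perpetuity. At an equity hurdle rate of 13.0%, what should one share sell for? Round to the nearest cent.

C$86.69

Zero-growth DDM (perpetuity): P₀ = D/r = 11.27 / 0.13 = 86.6923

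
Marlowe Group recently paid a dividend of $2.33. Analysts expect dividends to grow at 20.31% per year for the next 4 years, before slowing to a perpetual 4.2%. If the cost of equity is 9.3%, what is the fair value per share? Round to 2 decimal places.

Two-stage DDM. Project D₁…D_4 at 0.2031, terminal growth 0.042, discount at r = 0.093.
D_1 = 2.8032
D_2 = 3.3726
D_3 = 4.0575
D_4 = 4.8816
Terminal value at t=4: TV = D_5/(r−g) = 5.0866/(0.093−0.042) = 99.7379
P₀ = 2.8032/(1+0.093)^1 + 3.3726/(1+0.093)^2 + 4.0575/(1+0.093)^3 + 4.8816/(1+0.093)^4 + 99.7379/(1+0.093)^4 = 81.7999

$81.80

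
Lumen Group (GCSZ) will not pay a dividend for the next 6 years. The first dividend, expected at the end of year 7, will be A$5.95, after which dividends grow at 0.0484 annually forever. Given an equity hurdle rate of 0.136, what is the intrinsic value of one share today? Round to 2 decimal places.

A$31.60

Deferred-dividend DDM. At t=6 the remaining stream is a growing perpetuity with first payment D_7 = 5.95.
V_6 = D_7/(r−g) = 5.95/(0.136−0.0484) = 67.9224
P₀ = V_6/(1+r)^6 = 67.9224/(1+0.136)^6 = 31.6041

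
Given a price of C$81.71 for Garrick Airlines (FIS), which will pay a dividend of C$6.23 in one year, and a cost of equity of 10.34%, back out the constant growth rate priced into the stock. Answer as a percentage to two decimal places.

2.72%

From P₀ = D₁/(r − g), the implied growth is g = r − D₁/P₀.
g = 0.1034 − 6.23/81.71 = 0.1034 − 0.07625 = 0.02715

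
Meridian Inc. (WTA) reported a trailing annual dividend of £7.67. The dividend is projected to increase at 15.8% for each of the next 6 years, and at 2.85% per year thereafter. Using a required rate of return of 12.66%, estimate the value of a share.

Two-stage DDM. Project D₁…D_6 at 0.158, terminal growth 0.0285, discount at r = 0.1266.
D_1 = 8.8819
D_2 = 10.2852
D_3 = 11.9103
D_4 = 13.7921
D_5 = 15.9712
D_6 = 18.4947
Terminal value at t=6: TV = D_7/(r−g) = 19.0218/(0.1266−0.0285) = 193.9019
P₀ = 8.8819/(1+0.1266)^1 + 10.2852/(1+0.1266)^2 + 11.9103/(1+0.1266)^3 + 13.7921/(1+0.1266)^4 + 15.9712/(1+0.1266)^5 + 18.4947/(1+0.1266)^6 + 193.9019/(1+0.1266)^6 = 145.5576

£145.56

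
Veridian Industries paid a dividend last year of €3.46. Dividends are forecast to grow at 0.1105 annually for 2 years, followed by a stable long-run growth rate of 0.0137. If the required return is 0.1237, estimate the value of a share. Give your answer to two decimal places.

€37.94

Two-stage DDM. Project D₁…D_2 at 0.1105, terminal growth 0.0137, discount at r = 0.1237.
D_1 = 3.8423
D_2 = 4.2669
Terminal value at t=2: TV = D_3/(r−g) = 4.3254/(0.1237−0.0137) = 39.3215
P₀ = 3.8423/(1+0.1237)^1 + 4.2669/(1+0.1237)^2 + 39.3215/(1+0.1237)^2 = 37.9393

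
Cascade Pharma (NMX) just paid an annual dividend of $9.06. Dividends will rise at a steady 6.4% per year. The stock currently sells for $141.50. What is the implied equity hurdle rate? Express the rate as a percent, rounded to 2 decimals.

Rearranging the constant-growth DDM: r = D₁/P₀ + g.
D₁ = 9.06 × (1 + 0.064) = 9.6398.
r = 9.6398 / 141.50 + 0.064 = 0.06813 + 0.064 = 0.13213

13.21%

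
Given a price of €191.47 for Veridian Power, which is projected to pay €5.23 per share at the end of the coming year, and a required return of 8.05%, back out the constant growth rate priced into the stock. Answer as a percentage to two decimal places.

5.32%

From P₀ = D₁/(r − g), the implied growth is g = r − D₁/P₀.
g = 0.0805 − 5.23/191.47 = 0.0805 − 0.02731 = 0.05319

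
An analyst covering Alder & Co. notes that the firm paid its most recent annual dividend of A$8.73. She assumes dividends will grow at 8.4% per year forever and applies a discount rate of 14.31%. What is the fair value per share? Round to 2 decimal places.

Gordon growth model: P₀ = D₁/(r − g). D₁ = 8.73 × (1 + 0.084) = 9.4633.
P₀ = 9.4633 / (0.1431 − 0.084) = 9.4633 / 0.0591 = 160.1239

A$160.12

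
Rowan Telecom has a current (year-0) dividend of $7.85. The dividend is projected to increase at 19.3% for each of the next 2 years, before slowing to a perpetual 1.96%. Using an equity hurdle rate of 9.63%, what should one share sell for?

$141.41

Two-stage DDM. Project D₁…D_2 at 0.193, terminal growth 0.0196, discount at r = 0.0963.
D_1 = 9.3651
D_2 = 11.1725
Terminal value at t=2: TV = D_3/(r−g) = 11.3915/(0.0963−0.0196) = 148.5200
P₀ = 9.3651/(1+0.0963)^1 + 11.1725/(1+0.0963)^2 + 148.5200/(1+0.0963)^2 = 141.4121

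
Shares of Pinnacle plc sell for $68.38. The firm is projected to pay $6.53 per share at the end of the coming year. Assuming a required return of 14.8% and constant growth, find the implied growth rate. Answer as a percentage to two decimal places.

From P₀ = D₁/(r − g), the implied growth is g = r − D₁/P₀.
g = 0.148 − 6.53/68.38 = 0.148 − 0.09550 = 0.05250

5.25%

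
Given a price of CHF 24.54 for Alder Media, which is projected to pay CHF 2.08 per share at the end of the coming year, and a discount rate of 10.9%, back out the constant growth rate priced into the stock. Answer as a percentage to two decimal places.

2.42%

From P₀ = D₁/(r − g), the implied growth is g = r − D₁/P₀.
g = 0.109 − 2.08/24.54 = 0.109 − 0.08476 = 0.02424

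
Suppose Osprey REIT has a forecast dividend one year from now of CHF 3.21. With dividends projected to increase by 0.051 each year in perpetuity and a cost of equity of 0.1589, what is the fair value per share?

Gordon growth model: P₀ = D₁/(r − g), with D₁ = 3.21 given directly.
P₀ = 3.2100 / (0.1589 − 0.051) = 3.2100 / 0.1079 = 29.7498

CHF 29.75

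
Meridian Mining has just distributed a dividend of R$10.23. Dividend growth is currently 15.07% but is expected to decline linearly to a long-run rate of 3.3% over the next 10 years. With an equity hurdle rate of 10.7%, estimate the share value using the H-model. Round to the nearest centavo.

H-model: P₀ = D₀[(1+g_L) + H(g_S−g_L)]/(r−g_L), with H = 10/2 = 5.
P₀ = 10.23 × [(1+0.033) + 5×(0.1507−0.033)] / (0.107−0.033)
   = 10.23 × 1.6215 / 0.074 = 224.1614

R$224.16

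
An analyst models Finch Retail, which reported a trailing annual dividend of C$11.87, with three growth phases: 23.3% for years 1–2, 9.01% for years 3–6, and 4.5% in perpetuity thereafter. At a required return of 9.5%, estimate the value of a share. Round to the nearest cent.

Three-stage DDM. Project D₁…D_6; terminal Gordon value at t=6 with g = 0.045; discount at r = 0.095.
D_1 = 14.6357
D_2 = 18.0458
D_3 = 19.6718
D_4 = 21.4442
D_5 = 23.3763
D_6 = 25.4825
TV_6 = 26.6292/(0.095−0.045) = 532.5845
P₀ = Σ Dₜ/(1+r)ᵗ + TV_6/(1+r)^6 = 396.9087

C$396.91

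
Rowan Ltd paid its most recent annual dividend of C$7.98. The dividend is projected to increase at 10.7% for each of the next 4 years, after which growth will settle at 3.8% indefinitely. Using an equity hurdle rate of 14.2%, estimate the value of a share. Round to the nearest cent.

Two-stage DDM. Project D₁…D_4 at 0.107, terminal growth 0.038, discount at r = 0.142.
D_1 = 8.8339
D_2 = 9.7791
D_3 = 10.8254
D_4 = 11.9838
Terminal value at t=4: TV = D_5/(r−g) = 12.4392/(0.142−0.038) = 119.6072
P₀ = 8.8339/(1+0.142)^1 + 9.7791/(1+0.142)^2 + 10.8254/(1+0.142)^3 + 11.9838/(1+0.142)^4 + 119.6072/(1+0.142)^4 = 99.8704

C$99.87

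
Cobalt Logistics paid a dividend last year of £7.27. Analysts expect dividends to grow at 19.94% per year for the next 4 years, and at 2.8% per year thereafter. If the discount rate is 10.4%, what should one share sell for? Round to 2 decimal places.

Two-stage DDM. Project D₁…D_4 at 0.1994, terminal growth 0.028, discount at r = 0.104.
D_1 = 8.7196
D_2 = 10.4583
D_3 = 12.5437
D_4 = 15.0449
Terminal value at t=4: TV = D_5/(r−g) = 15.4662/(0.104−0.028) = 203.5027
P₀ = 8.7196/(1+0.104)^1 + 10.4583/(1+0.104)^2 + 12.5437/(1+0.104)^3 + 15.0449/(1+0.104)^4 + 203.5027/(1+0.104)^4 = 172.9205

£172.92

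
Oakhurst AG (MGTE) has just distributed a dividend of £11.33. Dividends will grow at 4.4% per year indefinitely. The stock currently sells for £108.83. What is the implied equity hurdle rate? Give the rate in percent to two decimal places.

Rearranging the constant-growth DDM: r = D₁/P₀ + g.
D₁ = 11.33 × (1 + 0.044) = 11.8285.
r = 11.8285 / 108.83 + 0.044 = 0.10869 + 0.044 = 0.15269

15.27%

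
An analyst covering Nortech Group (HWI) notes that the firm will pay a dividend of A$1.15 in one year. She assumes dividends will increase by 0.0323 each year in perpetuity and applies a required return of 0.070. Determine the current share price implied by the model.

Gordon growth model: P₀ = D₁/(r − g), with D₁ = 1.15 given directly.
P₀ = 1.1500 / (0.07 − 0.0323) = 1.1500 / 0.0377 = 30.5040

A$30.50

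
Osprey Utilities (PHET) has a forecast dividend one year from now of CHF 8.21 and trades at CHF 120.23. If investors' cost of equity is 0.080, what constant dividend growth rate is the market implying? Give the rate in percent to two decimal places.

1.17%

From P₀ = D₁/(r − g), the implied growth is g = r − D₁/P₀.
g = 0.08 − 8.21/120.23 = 0.08 − 0.06829 = 0.01171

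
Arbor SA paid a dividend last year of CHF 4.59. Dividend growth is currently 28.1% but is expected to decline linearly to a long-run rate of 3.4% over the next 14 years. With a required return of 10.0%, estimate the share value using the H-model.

CHF 192.15

H-model: P₀ = D₀[(1+g_L) + H(g_S−g_L)]/(r−g_L), with H = 14/2 = 7.
P₀ = 4.59 × [(1+0.034) + 7×(0.281−0.034)] / (0.1−0.034)
   = 4.59 × 2.7630 / 0.066 = 192.1541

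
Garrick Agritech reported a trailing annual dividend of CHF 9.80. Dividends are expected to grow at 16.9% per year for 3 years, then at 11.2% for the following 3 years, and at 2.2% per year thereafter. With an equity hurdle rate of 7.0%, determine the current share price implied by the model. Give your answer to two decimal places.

Three-stage DDM. Project D₁…D_6; terminal Gordon value at t=6 with g = 0.022; discount at r = 0.07.
D_1 = 11.4562
D_2 = 13.3923
D_3 = 15.6556
D_4 = 17.4090
D_5 = 19.3588
D_6 = 21.5270
TV_6 = 22.0006/(0.07−0.022) = 458.3462
P₀ = Σ Dₜ/(1+r)ᵗ + TV_6/(1+r)^6 = 382.0273

CHF 382.03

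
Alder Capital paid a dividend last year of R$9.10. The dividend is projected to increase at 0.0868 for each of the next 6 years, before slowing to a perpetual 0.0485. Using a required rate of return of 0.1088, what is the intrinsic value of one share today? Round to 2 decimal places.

Two-stage DDM. Project D₁…D_6 at 0.0868, terminal growth 0.0485, discount at r = 0.1088.
D_1 = 9.8899
D_2 = 10.7483
D_3 = 11.6813
D_4 = 12.6952
D_5 = 13.7972
D_6 = 14.9947
Terminal value at t=6: TV = D_7/(r−g) = 15.7220/(0.1088−0.0485) = 260.7296
P₀ = 9.8899/(1+0.1088)^1 + 10.7483/(1+0.1088)^2 + 11.6813/(1+0.1088)^3 + 12.6952/(1+0.1088)^4 + 13.7972/(1+0.1088)^5 + 14.9947/(1+0.1088)^6 + 260.7296/(1+0.1088)^6 = 191.2356

R$191.24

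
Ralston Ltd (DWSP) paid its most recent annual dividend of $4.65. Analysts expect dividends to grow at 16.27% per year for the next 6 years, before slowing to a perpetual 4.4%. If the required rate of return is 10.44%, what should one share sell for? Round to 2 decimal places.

$142.97

Two-stage DDM. Project D₁…D_6 at 0.1627, terminal growth 0.044, discount at r = 0.1044.
D_1 = 5.4066
D_2 = 6.2862
D_3 = 7.3090
D_4 = 8.4981
D_5 = 9.8808
D_6 = 11.4884
Terminal value at t=6: TV = D_7/(r−g) = 11.9939/(0.1044−0.044) = 198.5741
P₀ = 5.4066/(1+0.1044)^1 + 6.2862/(1+0.1044)^2 + 7.3090/(1+0.1044)^3 + 8.4981/(1+0.1044)^4 + 9.8808/(1+0.1044)^5 + 11.4884/(1+0.1044)^6 + 198.5741/(1+0.1044)^6 = 142.9701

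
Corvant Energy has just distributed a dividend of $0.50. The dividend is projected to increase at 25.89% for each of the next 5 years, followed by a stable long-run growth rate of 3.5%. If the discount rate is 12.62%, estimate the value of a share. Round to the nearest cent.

Two-stage DDM. Project D₁…D_5 at 0.2589, terminal growth 0.035, discount at r = 0.1262.
D_1 = 0.6295
D_2 = 0.7924
D_3 = 0.9976
D_4 = 1.2558
D_5 = 1.5810
Terminal value at t=5: TV = D_6/(r−g) = 1.6363/(0.1262−0.035) = 17.9420
P₀ = 0.6295/(1+0.1262)^1 + 0.7924/(1+0.1262)^2 + 0.9976/(1+0.1262)^3 + 1.2558/(1+0.1262)^4 + 1.5810/(1+0.1262)^5 + 17.9420/(1+0.1262)^5 = 13.4390

$13.44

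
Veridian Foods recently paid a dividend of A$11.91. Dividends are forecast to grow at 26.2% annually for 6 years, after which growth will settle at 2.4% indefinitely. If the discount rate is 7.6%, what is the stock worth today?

A$740.05

Two-stage DDM. Project D₁…D_6 at 0.262, terminal growth 0.024, discount at r = 0.076.
D_1 = 15.0304
D_2 = 18.9684
D_3 = 23.9381
D_4 = 30.2099
D_5 = 38.1249
D_6 = 48.1136
Terminal value at t=6: TV = D_7/(r−g) = 49.2683/(0.076−0.024) = 947.4679
P₀ = 15.0304/(1+0.076)^1 + 18.9684/(1+0.076)^2 + 23.9381/(1+0.076)^3 + 30.2099/(1+0.076)^4 + 38.1249/(1+0.076)^5 + 48.1136/(1+0.076)^6 + 947.4679/(1+0.076)^6 = 740.0477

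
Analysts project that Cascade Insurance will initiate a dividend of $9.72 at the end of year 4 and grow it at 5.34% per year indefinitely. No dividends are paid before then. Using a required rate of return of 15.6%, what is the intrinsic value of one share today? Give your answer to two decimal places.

$61.33

Deferred-dividend DDM. At t=3 the remaining stream is a growing perpetuity with first payment D_4 = 9.72.
V_3 = D_4/(r−g) = 9.72/(0.156−0.0534) = 94.7368
P₀ = V_3/(1+r)^3 = 94.7368/(1+0.156)^3 = 61.3261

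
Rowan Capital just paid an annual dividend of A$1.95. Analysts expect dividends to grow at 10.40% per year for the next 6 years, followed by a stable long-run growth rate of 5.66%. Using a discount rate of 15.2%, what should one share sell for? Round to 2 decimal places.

Two-stage DDM. Project D₁…D_6 at 0.104, terminal growth 0.0566, discount at r = 0.152.
D_1 = 2.1528
D_2 = 2.3767
D_3 = 2.6239
D_4 = 2.8967
D_5 = 3.1980
D_6 = 3.5306
Terminal value at t=6: TV = D_7/(r−g) = 3.7304/(0.152−0.0566) = 39.1031
P₀ = 2.1528/(1+0.152)^1 + 2.3767/(1+0.152)^2 + 2.6239/(1+0.152)^3 + 2.8967/(1+0.152)^4 + 3.1980/(1+0.152)^5 + 3.5306/(1+0.152)^6 + 39.1031/(1+0.152)^6 = 26.8374

A$26.84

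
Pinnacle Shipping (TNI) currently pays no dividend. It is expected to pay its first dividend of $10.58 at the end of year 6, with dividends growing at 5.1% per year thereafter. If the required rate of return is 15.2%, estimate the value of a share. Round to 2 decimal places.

$51.63

Deferred-dividend DDM. At t=5 the remaining stream is a growing perpetuity with first payment D_6 = 10.58.
V_5 = D_6/(r−g) = 10.58/(0.152−0.051) = 104.7525
P₀ = V_5/(1+r)^5 = 104.7525/(1+0.152)^5 = 51.6300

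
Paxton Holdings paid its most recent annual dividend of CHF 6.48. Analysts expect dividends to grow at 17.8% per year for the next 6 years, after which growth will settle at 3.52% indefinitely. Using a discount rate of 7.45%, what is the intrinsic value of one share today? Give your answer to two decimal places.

CHF 350.68

Two-stage DDM. Project D₁…D_6 at 0.178, terminal growth 0.0352, discount at r = 0.0745.
D_1 = 7.6334
D_2 = 8.9922
D_3 = 10.5928
D_4 = 12.4783
D_5 = 14.6995
D_6 = 17.3160
Terminal value at t=6: TV = D_7/(r−g) = 17.9255/(0.0745−0.0352) = 456.1193
P₀ = 7.6334/(1+0.0745)^1 + 8.9922/(1+0.0745)^2 + 10.5928/(1+0.0745)^3 + 12.4783/(1+0.0745)^4 + 14.6995/(1+0.0745)^5 + 17.3160/(1+0.0745)^6 + 456.1193/(1+0.0745)^6 = 350.6808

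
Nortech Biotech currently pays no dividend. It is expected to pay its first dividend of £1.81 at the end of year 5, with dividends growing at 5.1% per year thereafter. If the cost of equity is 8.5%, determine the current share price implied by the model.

£38.41

Deferred-dividend DDM. At t=4 the remaining stream is a growing perpetuity with first payment D_5 = 1.81.
V_4 = D_5/(r−g) = 1.81/(0.085−0.051) = 53.2353
P₀ = V_4/(1+r)^4 = 53.2353/(1+0.085)^4 = 38.4132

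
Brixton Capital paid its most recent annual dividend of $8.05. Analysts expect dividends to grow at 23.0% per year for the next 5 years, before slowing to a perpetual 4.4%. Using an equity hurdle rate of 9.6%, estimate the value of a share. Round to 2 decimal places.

Two-stage DDM. Project D₁…D_5 at 0.23, terminal growth 0.044, discount at r = 0.096.
D_1 = 9.9015
D_2 = 12.1788
D_3 = 14.9800
D_4 = 18.4254
D_5 = 22.6632
Terminal value at t=5: TV = D_6/(r−g) = 23.6604/(0.096−0.044) = 455.0075
P₀ = 9.9015/(1+0.096)^1 + 12.1788/(1+0.096)^2 + 14.9800/(1+0.096)^3 + 18.4254/(1+0.096)^4 + 22.6632/(1+0.096)^5 + 455.0075/(1+0.096)^5 = 345.3688

$345.37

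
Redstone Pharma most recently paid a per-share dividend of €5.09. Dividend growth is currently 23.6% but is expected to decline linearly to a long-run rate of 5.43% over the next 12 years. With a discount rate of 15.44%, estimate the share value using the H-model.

€109.05

H-model: P₀ = D₀[(1+g_L) + H(g_S−g_L)]/(r−g_L), with H = 12/2 = 6.
P₀ = 5.09 × [(1+0.0543) + 6×(0.236−0.0543)] / (0.1544−0.0543)
   = 5.09 × 2.1445 / 0.1001 = 109.0460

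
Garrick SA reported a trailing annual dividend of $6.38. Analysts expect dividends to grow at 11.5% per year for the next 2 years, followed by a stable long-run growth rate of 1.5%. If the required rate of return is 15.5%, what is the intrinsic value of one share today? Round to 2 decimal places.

$55.21

Two-stage DDM. Project D₁…D_2 at 0.115, terminal growth 0.015, discount at r = 0.155.
D_1 = 7.1137
D_2 = 7.9318
Terminal value at t=2: TV = D_3/(r−g) = 8.0508/(0.155−0.015) = 57.5054
P₀ = 7.1137/(1+0.155)^1 + 7.9318/(1+0.155)^2 + 57.5054/(1+0.155)^2 = 55.2115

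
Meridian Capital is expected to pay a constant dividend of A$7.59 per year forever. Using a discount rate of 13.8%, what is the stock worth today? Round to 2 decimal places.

A$55.00

Zero-growth DDM (perpetuity): P₀ = D/r = 7.59 / 0.138 = 55.0000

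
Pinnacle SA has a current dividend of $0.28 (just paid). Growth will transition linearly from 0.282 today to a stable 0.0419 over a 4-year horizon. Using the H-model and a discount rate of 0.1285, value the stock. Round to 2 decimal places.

$4.92

H-model: P₀ = D₀[(1+g_L) + H(g_S−g_L)]/(r−g_L), with H = 4/2 = 2.
P₀ = 0.28 × [(1+0.0419) + 2×(0.282−0.0419)] / (0.1285−0.0419)
   = 0.28 × 1.5221 / 0.0866 = 4.9213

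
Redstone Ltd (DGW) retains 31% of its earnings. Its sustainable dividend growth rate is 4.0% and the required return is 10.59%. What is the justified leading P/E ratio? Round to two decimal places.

10.47

Payout ratio b = 1 − 0.31 = 0.69.
Justified leading P/E = b/(r−g) = 0.69/(0.1059−0.04) = 10.4704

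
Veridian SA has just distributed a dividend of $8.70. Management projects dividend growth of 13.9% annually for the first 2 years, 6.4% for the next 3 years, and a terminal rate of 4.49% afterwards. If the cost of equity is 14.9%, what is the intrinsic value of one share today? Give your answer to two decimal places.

Three-stage DDM. Project D₁…D_5; terminal Gordon value at t=5 with g = 0.0449; discount at r = 0.149.
D_1 = 9.9093
D_2 = 11.2867
D_3 = 12.0090
D_4 = 12.7776
D_5 = 13.5954
TV_5 = 14.2058/(0.149−0.0449) = 136.4632
P₀ = Σ Dₜ/(1+r)ᵗ + TV_5/(1+r)^5 = 107.3523

$107.35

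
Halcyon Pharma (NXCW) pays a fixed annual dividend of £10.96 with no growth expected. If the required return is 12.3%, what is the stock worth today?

£89.11

Zero-growth DDM (perpetuity): P₀ = D/r = 10.96 / 0.123 = 89.1057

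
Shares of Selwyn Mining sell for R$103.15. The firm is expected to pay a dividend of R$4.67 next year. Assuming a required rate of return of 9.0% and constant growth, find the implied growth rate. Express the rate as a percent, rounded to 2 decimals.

4.47%

From P₀ = D₁/(r − g), the implied growth is g = r − D₁/P₀.
g = 0.09 − 4.67/103.15 = 0.09 − 0.04527 = 0.04473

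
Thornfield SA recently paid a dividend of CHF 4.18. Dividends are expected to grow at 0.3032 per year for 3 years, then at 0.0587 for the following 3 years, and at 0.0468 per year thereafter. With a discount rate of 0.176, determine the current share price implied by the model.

CHF 62.96

Three-stage DDM. Project D₁…D_6; terminal Gordon value at t=6 with g = 0.0468; discount at r = 0.176.
D_1 = 5.4474
D_2 = 7.0990
D_3 = 9.2514
D_4 = 9.7945
D_5 = 10.3694
D_6 = 10.9781
TV_6 = 11.4919/(0.176−0.0468) = 88.9466
P₀ = Σ Dₜ/(1+r)ᵗ + TV_6/(1+r)^6 = 62.9619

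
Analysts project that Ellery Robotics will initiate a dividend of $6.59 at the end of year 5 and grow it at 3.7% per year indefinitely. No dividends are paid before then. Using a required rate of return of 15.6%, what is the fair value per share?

Deferred-dividend DDM. At t=4 the remaining stream is a growing perpetuity with first payment D_5 = 6.59.
V_4 = D_5/(r−g) = 6.59/(0.156−0.037) = 55.3782
P₀ = V_4/(1+r)^4 = 55.3782/(1+0.156)^4 = 31.0104

$31.01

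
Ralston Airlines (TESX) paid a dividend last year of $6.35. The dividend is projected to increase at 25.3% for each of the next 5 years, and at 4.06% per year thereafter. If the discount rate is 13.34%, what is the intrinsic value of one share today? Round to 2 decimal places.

Two-stage DDM. Project D₁…D_5 at 0.253, terminal growth 0.0406, discount at r = 0.1334.
D_1 = 7.9566
D_2 = 9.9696
D_3 = 12.4919
D_4 = 15.6523
D_5 = 19.6123
Terminal value at t=5: TV = D_6/(r−g) = 20.4086/(0.1334−0.0406) = 219.9201
P₀ = 7.9566/(1+0.1334)^1 + 9.9696/(1+0.1334)^2 + 12.4919/(1+0.1334)^3 + 15.6523/(1+0.1334)^4 + 19.6123/(1+0.1334)^5 + 219.9201/(1+0.1334)^5 = 160.9162

$160.92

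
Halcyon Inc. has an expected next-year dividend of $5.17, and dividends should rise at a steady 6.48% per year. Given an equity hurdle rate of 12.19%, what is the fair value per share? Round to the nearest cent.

Gordon growth model: P₀ = D₁/(r − g), with D₁ = 5.17 given directly.
P₀ = 5.1700 / (0.1219 − 0.0648) = 5.1700 / 0.0571 = 90.5429

$90.54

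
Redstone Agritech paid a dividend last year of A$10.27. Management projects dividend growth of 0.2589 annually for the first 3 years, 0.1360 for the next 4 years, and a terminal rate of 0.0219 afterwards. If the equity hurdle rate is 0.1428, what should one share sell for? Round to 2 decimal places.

Three-stage DDM. Project D₁…D_7; terminal Gordon value at t=7 with g = 0.0219; discount at r = 0.1428.
D_1 = 12.9289
D_2 = 16.2762
D_3 = 20.4901
D_4 = 23.2768
D_5 = 26.4424
D_6 = 30.0386
D_7 = 34.1238
TV_7 = 34.8711/(0.1428−0.0219) = 288.4294
P₀ = Σ Dₜ/(1+r)ᵗ + TV_7/(1+r)^7 = 204.9128

A$204.91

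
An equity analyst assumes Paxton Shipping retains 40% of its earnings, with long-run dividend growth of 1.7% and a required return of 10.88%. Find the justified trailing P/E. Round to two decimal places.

6.65

Payout ratio b = 1 − 0.40 = 0.60.
Justified trailing P/E = b(1+g)/(r−g) = 0.60×(1+0.017)/(0.1088−0.017) = 6.6471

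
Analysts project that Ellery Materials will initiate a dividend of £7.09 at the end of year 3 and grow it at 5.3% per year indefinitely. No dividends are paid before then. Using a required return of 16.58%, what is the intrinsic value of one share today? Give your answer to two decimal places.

Deferred-dividend DDM. At t=2 the remaining stream is a growing perpetuity with first payment D_3 = 7.09.
V_2 = D_3/(r−g) = 7.09/(0.1658−0.053) = 62.8546
P₀ = V_2/(1+r)^2 = 62.8546/(1+0.1658)^2 = 46.2476

£46.25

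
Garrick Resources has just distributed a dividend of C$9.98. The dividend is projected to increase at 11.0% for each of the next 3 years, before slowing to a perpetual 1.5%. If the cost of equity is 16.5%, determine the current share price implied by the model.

C$85.61

Two-stage DDM. Project D₁…D_3 at 0.11, terminal growth 0.015, discount at r = 0.165.
D_1 = 11.0778
D_2 = 12.2964
D_3 = 13.6490
Terminal value at t=3: TV = D_4/(r−g) = 13.8537/(0.165−0.015) = 92.3579
P₀ = 11.0778/(1+0.165)^1 + 12.2964/(1+0.165)^2 + 13.6490/(1+0.165)^3 + 92.3579/(1+0.165)^3 = 85.6122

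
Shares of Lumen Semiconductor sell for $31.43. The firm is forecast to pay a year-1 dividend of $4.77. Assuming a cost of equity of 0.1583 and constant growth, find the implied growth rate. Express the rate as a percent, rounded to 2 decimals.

From P₀ = D₁/(r − g), the implied growth is g = r − D₁/P₀.
g = 0.1583 − 4.77/31.43 = 0.1583 − 0.15177 = 0.00653

0.65%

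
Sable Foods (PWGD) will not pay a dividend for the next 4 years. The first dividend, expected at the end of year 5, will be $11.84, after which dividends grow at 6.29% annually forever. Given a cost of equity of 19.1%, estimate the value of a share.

$45.94

Deferred-dividend DDM. At t=4 the remaining stream is a growing perpetuity with first payment D_5 = 11.84.
V_4 = D_5/(r−g) = 11.84/(0.191−0.0629) = 92.4278
P₀ = V_4/(1+r)^4 = 92.4278/(1+0.191)^4 = 45.9362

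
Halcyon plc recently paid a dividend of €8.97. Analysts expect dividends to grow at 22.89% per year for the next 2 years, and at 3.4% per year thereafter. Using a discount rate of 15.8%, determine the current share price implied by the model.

Two-stage DDM. Project D₁…D_2 at 0.2289, terminal growth 0.034, discount at r = 0.158.
D_1 = 11.0232
D_2 = 13.5465
Terminal value at t=2: TV = D_3/(r−g) = 14.0070/(0.158−0.034) = 112.9599
P₀ = 11.0232/(1+0.158)^1 + 13.5465/(1+0.158)^2 + 112.9599/(1+0.158)^2 = 103.8591

€103.86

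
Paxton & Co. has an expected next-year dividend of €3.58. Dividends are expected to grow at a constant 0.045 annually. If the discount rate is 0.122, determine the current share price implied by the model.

€46.49

Gordon growth model: P₀ = D₁/(r − g), with D₁ = 3.58 given directly.
P₀ = 3.5800 / (0.122 − 0.045) = 3.5800 / 0.077 = 46.4935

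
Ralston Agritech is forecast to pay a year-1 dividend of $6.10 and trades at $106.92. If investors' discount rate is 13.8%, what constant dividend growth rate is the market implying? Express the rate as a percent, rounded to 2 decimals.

8.09%

From P₀ = D₁/(r − g), the implied growth is g = r − D₁/P₀.
g = 0.138 − 6.10/106.92 = 0.138 − 0.05705 = 0.08095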